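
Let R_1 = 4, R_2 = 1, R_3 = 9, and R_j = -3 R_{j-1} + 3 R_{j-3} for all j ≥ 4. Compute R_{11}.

R_4 = -3(9) + 3(4) = -15
R_5 = -3(-15) + 3(1) = 48
R_6 = -3(48) + 3(9) = -117
R_7 = -3(-117) + 3(-15) = 306
R_8 = -3(306) + 3(48) = -774
R_9 = -3(-774) + 3(-117) = 1971
R_{10} = -3(1971) + 3(306) = -4995
R_{11} = -3(-4995) + 3(-774) = 12663

12663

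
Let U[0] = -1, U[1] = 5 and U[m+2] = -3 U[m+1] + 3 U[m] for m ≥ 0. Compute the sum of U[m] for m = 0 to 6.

-2969

U[2] = -3(5) + 3(-1) = -18
U[3] = -3(-18) + 3(5) = 69
U[4] = -3(69) + 3(-18) = -261
U[5] = -3(-261) + 3(69) = 990
U[6] = -3(990) + 3(-261) = -3753
Sum = (-1) + 5 + (-18) + 69 + (-261) + 990 + (-3753) = -2969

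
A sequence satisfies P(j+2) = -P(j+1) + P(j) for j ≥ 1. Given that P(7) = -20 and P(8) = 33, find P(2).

5

Rearranging, P(j-2) = P(j) + P(j-1).
P(6) = 33 + (-20) = 13
P(5) = -20 + 13 = -7
P(4) = 13 + (-7) = 6
P(3) = -7 + 6 = -1
P(2) = 6 + (-1) = 5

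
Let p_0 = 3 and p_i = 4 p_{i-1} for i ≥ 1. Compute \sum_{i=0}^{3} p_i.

p_1 = 4*3 = 12
p_2 = 4*12 = 48
p_3 = 4*48 = 192
Sum = 3 + 12 + 48 + 192 = 255

255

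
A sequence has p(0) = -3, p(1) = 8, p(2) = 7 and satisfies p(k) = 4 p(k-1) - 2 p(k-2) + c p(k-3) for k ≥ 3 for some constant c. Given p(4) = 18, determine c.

4

p(3) = 12 - 3c
p(4) = 34 - 4c
So 34 - 4c = 18, giving c = 4.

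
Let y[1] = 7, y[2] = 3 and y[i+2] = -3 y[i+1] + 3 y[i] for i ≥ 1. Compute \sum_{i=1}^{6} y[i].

-320

y[3] = -3(3) + 3(7) = 12
y[4] = -3(12) + 3(3) = -27
y[5] = -3(-27) + 3(12) = 117
y[6] = -3(117) + 3(-27) = -432
Sum = 7 + 3 + 12 + (-27) + 117 + (-432) = -320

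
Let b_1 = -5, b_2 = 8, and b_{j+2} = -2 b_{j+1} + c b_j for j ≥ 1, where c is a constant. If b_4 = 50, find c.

1

b_3 = -16 - 5c
b_4 = 32 + 18c
So 32 + 18c = 50, giving c = 1.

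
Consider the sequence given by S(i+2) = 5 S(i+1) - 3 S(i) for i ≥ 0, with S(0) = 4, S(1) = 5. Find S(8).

S(2) = 5·5 - 3·4 = 13
S(3) = 5·13 - 3·5 = 50
S(4) = 5·50 - 3·13 = 211
S(5) = 5·211 - 3·50 = 905
S(6) = 5·905 - 3·211 = 3892
S(7) = 5·3892 - 3·905 = 16745
S(8) = 5·16745 - 3·3892 = 72049

72049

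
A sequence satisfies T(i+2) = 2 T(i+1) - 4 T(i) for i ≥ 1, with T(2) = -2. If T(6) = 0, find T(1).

Let T(1) = z.
T(3) = -4 - 4z
T(4) = -8z
T(5) = 16
T(6) = 32 + 32z
So 32 + 32z = 0, giving z = -1.

-1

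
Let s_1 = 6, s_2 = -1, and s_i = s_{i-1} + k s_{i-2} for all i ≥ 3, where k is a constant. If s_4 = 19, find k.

s_3 = -1 + 6k
s_4 = -1 + 5k
So -1 + 5k = 19, giving k = 4.

4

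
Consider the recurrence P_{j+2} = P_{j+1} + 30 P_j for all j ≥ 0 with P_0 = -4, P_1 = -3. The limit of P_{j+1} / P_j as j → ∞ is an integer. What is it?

The characteristic equation is r^2 - r - 30 = 0, which factors as (r - 6)(r + 5) = 0.
So the roots are 6 and -5. Since |6| > |-5| and the coefficient of 6^j is non-zero, the ratio tends to 6.

6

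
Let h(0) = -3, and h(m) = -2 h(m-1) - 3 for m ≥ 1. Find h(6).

-129

h(1) = -2*(-3) - 3 = 3
h(2) = -2*3 - 3 = -9
h(3) = -2*(-9) - 3 = 15
h(4) = -2*15 - 3 = -33
h(5) = -2*(-33) - 3 = 63
h(6) = -2*63 - 3 = -129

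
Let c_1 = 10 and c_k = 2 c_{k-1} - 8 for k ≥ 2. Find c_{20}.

1048584

The fixed point is -8/(1 - 2) = 8, so c_k - 8 = 2(c_{k-1} - 8).
Hence c_k = 2·2^{k-1} + 8.
c_{20} = 2·2^{19} + 8 = 2·524288 + 8 = 1048584.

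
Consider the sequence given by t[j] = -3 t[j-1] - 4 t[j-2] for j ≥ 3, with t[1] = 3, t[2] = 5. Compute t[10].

-691

t[3] = -3(5) - 4(3) = -27
t[4] = -3(-27) - 4(5) = 61
t[5] = -3(61) - 4(-27) = -75
t[6] = -3(-75) - 4(61) = -19
t[7] = -3(-19) - 4(-75) = 357
t[8] = -3(357) - 4(-19) = -995
t[9] = -3(-995) - 4(357) = 1557
t[10] = -3(1557) - 4(-995) = -691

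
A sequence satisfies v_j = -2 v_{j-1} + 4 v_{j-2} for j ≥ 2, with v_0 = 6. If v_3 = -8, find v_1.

5

Let v_1 = y.
v_2 = 24 - 2y
v_3 = -48 + 8y
So -48 + 8y = -8, giving y = 5.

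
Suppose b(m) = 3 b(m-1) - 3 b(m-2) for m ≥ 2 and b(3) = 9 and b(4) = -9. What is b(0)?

5

Rearranging, b(m-2) = (b(m) - 3 b(m-1)) / -3.
b(2) = (-9 - 3·9) / -3 = -36/-3 = 12
b(1) = (9 - 3·12) / -3 = -27/-3 = 9
b(0) = (12 - 3·9) / -3 = -15/-3 = 5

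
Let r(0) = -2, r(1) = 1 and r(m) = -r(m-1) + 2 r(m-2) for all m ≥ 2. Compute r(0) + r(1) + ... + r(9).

331

r(2) = -1 + 2*(-2) = -5
r(3) = -(-5) + 2*1 = 7
r(4) = -7 + 2*(-5) = -17
r(5) = -(-17) + 2*7 = 31
r(6) = -31 + 2*(-17) = -65
r(7) = -(-65) + 2*31 = 127
r(8) = -127 + 2*(-65) = -257
r(9) = -(-257) + 2*127 = 511
Sum = (-2) + 1 + (-5) + 7 + (-17) + 31 + (-65) + 127 + (-257) + 511 = 331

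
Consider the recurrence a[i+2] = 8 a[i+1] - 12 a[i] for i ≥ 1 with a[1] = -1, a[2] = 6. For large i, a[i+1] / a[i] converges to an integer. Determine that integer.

The characteristic equation is r^2 - 8r + 12 = 0, which factors as (r - 6)(r - 2) = 0.
So the roots are 6 and 2. Since |6| > |2| and the coefficient of 6^i is non-zero, the ratio tends to 6.

6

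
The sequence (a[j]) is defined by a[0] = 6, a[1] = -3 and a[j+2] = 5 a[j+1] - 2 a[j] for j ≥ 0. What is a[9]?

-1167753

a[2] = 5*(-3) - 2*6 = -27
a[3] = 5*(-27) - 2*(-3) = -129
a[4] = 5*(-129) - 2*(-27) = -591
a[5] = 5*(-591) - 2*(-129) = -2697
a[6] = 5*(-2697) - 2*(-591) = -12303
a[7] = 5*(-12303) - 2*(-2697) = -56121
a[8] = 5*(-56121) - 2*(-12303) = -255999
a[9] = 5*(-255999) - 2*(-56121) = -1167753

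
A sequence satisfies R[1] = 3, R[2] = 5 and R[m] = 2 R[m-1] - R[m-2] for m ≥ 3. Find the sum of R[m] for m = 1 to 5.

R[3] = 2*5 - 3 = 7
R[4] = 2*7 - 5 = 9
R[5] = 2*9 - 7 = 11
Sum = 3 + 5 + 7 + 9 + 11 = 35

35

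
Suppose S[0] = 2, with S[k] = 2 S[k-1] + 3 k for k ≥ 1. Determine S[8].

2018

S[1] = 2*2 + 3 = 7
S[2] = 2*7 + 6 = 20
S[3] = 2*20 + 9 = 49
S[4] = 2*49 + 12 = 110
S[5] = 2*110 + 15 = 235
S[6] = 2*235 + 18 = 488
S[7] = 2*488 + 21 = 997
S[8] = 2*997 + 24 = 2018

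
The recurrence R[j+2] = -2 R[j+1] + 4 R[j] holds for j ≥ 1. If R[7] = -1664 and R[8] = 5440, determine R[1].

Rearranging, R[j-2] = (R[j] + 2 R[j-1]) / 4.
R[6] = (5440 + 2(-1664)) / 4 = 2112/4 = 528
R[5] = (-1664 + 2(528)) / 4 = -608/4 = -152
R[4] = (528 + 2(-152)) / 4 = 224/4 = 56
R[3] = (-152 + 2(56)) / 4 = -40/4 = -10
R[2] = (56 + 2(-10)) / 4 = 36/4 = 9
R[1] = (-10 + 2(9)) / 4 = 8/4 = 2

2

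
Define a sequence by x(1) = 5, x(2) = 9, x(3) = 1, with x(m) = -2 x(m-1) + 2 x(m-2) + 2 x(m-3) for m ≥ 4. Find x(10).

4032

x(4) = -2(1) + 2(9) + 2(5) = 26
x(5) = -2(26) + 2(1) + 2(9) = -32
x(6) = -2(-32) + 2(26) + 2(1) = 118
x(7) = -2(118) + 2(-32) + 2(26) = -248
x(8) = -2(-248) + 2(118) + 2(-32) = 668
x(9) = -2(668) + 2(-248) + 2(118) = -1596
x(10) = -2(-1596) + 2(668) + 2(-248) = 4032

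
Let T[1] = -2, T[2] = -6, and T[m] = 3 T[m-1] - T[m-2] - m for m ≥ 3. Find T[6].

T[3] = 3*(-6) - (-2) - 3 = -19
T[4] = 3*(-19) - (-6) - 4 = -55
T[5] = 3*(-55) - (-19) - 5 = -151
T[6] = 3*(-151) - (-55) - 6 = -404

-404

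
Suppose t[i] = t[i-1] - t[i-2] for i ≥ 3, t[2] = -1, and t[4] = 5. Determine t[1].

-5

Let t[1] = z.
t[3] = -1 - z
t[4] = -z
So -z = 5, giving z = -5.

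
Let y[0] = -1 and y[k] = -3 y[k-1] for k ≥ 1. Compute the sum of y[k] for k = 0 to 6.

y[1] = -3*(-1) = 3
y[2] = -3*3 = -9
y[3] = -3*(-9) = 27
y[4] = -3*27 = -81
y[5] = -3*(-81) = 243
y[6] = -3*243 = -729
Sum = (-1) + 3 + (-9) + 27 + (-81) + 243 + (-729) = -547

-547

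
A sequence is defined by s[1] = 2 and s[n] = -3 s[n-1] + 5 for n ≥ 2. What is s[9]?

s[2] = -3*2 + 5 = -1
s[3] = -3*(-1) + 5 = 8
s[4] = -3*8 + 5 = -19
s[5] = -3*(-19) + 5 = 62
s[6] = -3*62 + 5 = -181
s[7] = -3*(-181) + 5 = 548
s[8] = -3*548 + 5 = -1639
s[9] = -3*(-1639) + 5 = 4922

4922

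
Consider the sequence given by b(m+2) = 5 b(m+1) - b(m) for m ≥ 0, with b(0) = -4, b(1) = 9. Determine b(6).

25964

b(2) = 5(9) - (-4) = 49
b(3) = 5(49) - 9 = 236
b(4) = 5(236) - 49 = 1131
b(5) = 5(1131) - 236 = 5419
b(6) = 5(5419) - 1131 = 25964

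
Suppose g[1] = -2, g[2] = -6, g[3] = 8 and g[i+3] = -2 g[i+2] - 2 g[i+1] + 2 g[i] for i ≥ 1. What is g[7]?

g[4] = -2*8 - 2*(-6) + 2*(-2) = -8
g[5] = -2*(-8) - 2*8 + 2*(-6) = -12
g[6] = -2*(-12) - 2*(-8) + 2*8 = 56
g[7] = -2*56 - 2*(-12) + 2*(-8) = -104

-104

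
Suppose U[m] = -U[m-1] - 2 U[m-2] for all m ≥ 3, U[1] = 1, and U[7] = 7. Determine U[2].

-1

Let U[2] = w.
U[3] = -2 - w
U[4] = 2 - w
U[5] = 2 + 3w
U[6] = -6 - w
U[7] = 2 - 5w
So 2 - 5w = 7, giving w = -1.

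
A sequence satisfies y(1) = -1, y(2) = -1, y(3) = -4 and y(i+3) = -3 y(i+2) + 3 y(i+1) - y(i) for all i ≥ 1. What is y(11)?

-132344

y(4) = -3(-4) + 3(-1) - (-1) = 10
y(5) = -3(10) + 3(-4) - (-1) = -41
y(6) = -3(-41) + 3(10) - (-4) = 157
y(7) = -3(157) + 3(-41) - 10 = -604
y(8) = -3(-604) + 3(157) - (-41) = 2324
y(9) = -3(2324) + 3(-604) - 157 = -8941
y(10) = -3(-8941) + 3(2324) - (-604) = 34399
y(11) = -3(34399) + 3(-8941) - 2324 = -132344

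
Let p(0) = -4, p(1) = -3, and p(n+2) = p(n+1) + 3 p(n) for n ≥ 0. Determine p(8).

-1815

p(2) = (-3) + 3*(-4) = -15
p(3) = (-15) + 3*(-3) = -24
p(4) = (-24) + 3*(-15) = -69
p(5) = (-69) + 3*(-24) = -141
p(6) = (-141) + 3*(-69) = -348
p(7) = (-348) + 3*(-141) = -771
p(8) = (-771) + 3*(-348) = -1815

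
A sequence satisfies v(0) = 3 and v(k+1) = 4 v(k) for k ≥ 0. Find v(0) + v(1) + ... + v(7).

65535

v(1) = 4(3) = 12
v(2) = 4(12) = 48
v(3) = 4(48) = 192
v(4) = 4(192) = 768
v(5) = 4(768) = 3072
v(6) = 4(3072) = 12288
v(7) = 4(12288) = 49152
Sum = 3 + 12 + 48 + 192 + 768 + 3072 + 12288 + 49152 = 65535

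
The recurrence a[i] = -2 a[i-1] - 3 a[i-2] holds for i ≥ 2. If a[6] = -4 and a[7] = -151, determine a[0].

2

Rearranging, a[i-2] = (a[i] + 2 a[i-1]) / -3.
a[5] = (-151 + 2(-4)) / -3 = -159/-3 = 53
a[4] = (-4 + 2(53)) / -3 = 102/-3 = -34
a[3] = (53 + 2(-34)) / -3 = -15/-3 = 5
a[2] = (-34 + 2(5)) / -3 = -24/-3 = 8
a[1] = (5 + 2(8)) / -3 = 21/-3 = -7
a[0] = (8 + 2(-7)) / -3 = -6/-3 = 2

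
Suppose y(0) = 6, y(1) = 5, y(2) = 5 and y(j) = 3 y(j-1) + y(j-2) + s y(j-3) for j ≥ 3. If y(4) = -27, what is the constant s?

y(3) = 20 + 6s
y(4) = 65 + 23s
So 65 + 23s = -27, giving s = -4.

-4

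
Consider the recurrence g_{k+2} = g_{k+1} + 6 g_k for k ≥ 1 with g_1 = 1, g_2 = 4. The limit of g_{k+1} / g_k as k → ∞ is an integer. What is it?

The characteristic equation is r^2 - r - 6 = 0, which factors as (r - 3)(r + 2) = 0.
So the roots are 3 and -2. Since |3| > |-2| and the coefficient of 3^k is non-zero, the ratio tends to 3.

3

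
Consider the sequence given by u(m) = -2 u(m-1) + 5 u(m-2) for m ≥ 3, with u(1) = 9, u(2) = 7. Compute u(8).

u(3) = -2·7 + 5·9 = 31
u(4) = -2·31 + 5·7 = -27
u(5) = -2·(-27) + 5·31 = 209
u(6) = -2·209 + 5·(-27) = -553
u(7) = -2·(-553) + 5·209 = 2151
u(8) = -2·2151 + 5·(-553) = -7067

-7067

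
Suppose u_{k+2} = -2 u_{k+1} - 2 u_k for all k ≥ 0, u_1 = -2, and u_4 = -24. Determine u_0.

6

Let u_0 = z.
u_2 = 4 - 2z
u_3 = -4 + 4z
u_4 = -4z
So -4z = -24, giving z = 6.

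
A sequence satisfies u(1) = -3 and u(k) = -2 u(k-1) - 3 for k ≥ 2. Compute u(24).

The fixed point is -3/(1 + 2) = -1, so u(k) + 1 = -2(u(k-1) + 1).
Hence u(k) = -2·(-2)^{k-1} - 1.
u(24) = -2·(-2)^{23} - 1 = -2·-8388608 - 1 = 16777215.

16777215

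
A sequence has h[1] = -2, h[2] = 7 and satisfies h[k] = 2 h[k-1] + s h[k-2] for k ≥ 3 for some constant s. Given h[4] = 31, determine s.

h[3] = 14 - 2s
h[4] = 28 + 3s
So 28 + 3s = 31, giving s = 1.

1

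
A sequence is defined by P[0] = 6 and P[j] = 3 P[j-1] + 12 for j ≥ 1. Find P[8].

P[1] = 3(6) + 12 = 30
P[2] = 3(30) + 12 = 102
P[3] = 3(102) + 12 = 318
P[4] = 3(318) + 12 = 966
P[5] = 3(966) + 12 = 2910
P[6] = 3(2910) + 12 = 8742
P[7] = 3(8742) + 12 = 26238
P[8] = 3(26238) + 12 = 78726

78726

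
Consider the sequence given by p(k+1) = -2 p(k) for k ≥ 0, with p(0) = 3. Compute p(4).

p(1) = -2·3 = -6
p(2) = -2·(-6) = 12
p(3) = -2·12 = -24
p(4) = -2·(-24) = 48

48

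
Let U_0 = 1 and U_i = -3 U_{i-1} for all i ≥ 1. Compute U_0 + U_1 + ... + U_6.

547

U_1 = -3*1 = -3
U_2 = -3*(-3) = 9
U_3 = -3*9 = -27
U_4 = -3*(-27) = 81
U_5 = -3*81 = -243
U_6 = -3*(-243) = 729
Sum = 1 + (-3) + 9 + (-27) + 81 + (-243) + 729 = 547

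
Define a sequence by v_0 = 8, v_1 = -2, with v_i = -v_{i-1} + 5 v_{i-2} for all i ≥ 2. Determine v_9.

-35812

v_2 = -(-2) + 5*8 = 42
v_3 = -42 + 5*(-2) = -52
v_4 = -(-52) + 5*42 = 262
v_5 = -262 + 5*(-52) = -522
v_6 = -(-522) + 5*262 = 1832
v_7 = -1832 + 5*(-522) = -4442
v_8 = -(-4442) + 5*1832 = 13602
v_9 = -13602 + 5*(-4442) = -35812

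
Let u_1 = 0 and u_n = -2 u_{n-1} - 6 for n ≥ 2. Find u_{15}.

32766

The fixed point is -6/(1 + 2) = -2, so u_n + 2 = -2(u_{n-1} + 2).
Hence u_n = 2·(-2)^{n-1} - 2.
u_{15} = 2·(-2)^{14} - 2 = 2·16384 - 2 = 32766.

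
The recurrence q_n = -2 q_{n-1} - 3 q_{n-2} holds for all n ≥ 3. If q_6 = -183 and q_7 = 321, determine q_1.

Rearranging, q_{n-2} = (q_n + 2 q_{n-1}) / -3.
q_5 = (321 + 2(-183)) / -3 = -45/-3 = 15
q_4 = (-183 + 2(15)) / -3 = -153/-3 = 51
q_3 = (15 + 2(51)) / -3 = 117/-3 = -39
q_2 = (51 + 2(-39)) / -3 = -27/-3 = 9
q_1 = (-39 + 2(9)) / -3 = -21/-3 = 7

7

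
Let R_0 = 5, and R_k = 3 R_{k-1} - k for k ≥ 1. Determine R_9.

R_1 = 3*5 - 1 = 14
R_2 = 3*14 - 2 = 40
R_3 = 3*40 - 3 = 117
R_4 = 3*117 - 4 = 347
R_5 = 3*347 - 5 = 1036
R_6 = 3*1036 - 6 = 3102
R_7 = 3*3102 - 7 = 9299
R_8 = 3*9299 - 8 = 27889
R_9 = 3*27889 - 9 = 83658

83658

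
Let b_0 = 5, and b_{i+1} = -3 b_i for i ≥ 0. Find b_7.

-10935

b_1 = -3(5) = -15
b_2 = -3(-15) = 45
b_3 = -3(45) = -135
b_4 = -3(-135) = 405
b_5 = -3(405) = -1215
b_6 = -3(-1215) = 3645
b_7 = -3(3645) = -10935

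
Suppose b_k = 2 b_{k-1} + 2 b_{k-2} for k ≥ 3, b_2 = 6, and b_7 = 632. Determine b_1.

-1

Let b_1 = v.
b_3 = 12 + 2v
b_4 = 36 + 4v
b_5 = 96 + 12v
b_6 = 264 + 32v
b_7 = 720 + 88v
So 720 + 88v = 632, giving v = -1.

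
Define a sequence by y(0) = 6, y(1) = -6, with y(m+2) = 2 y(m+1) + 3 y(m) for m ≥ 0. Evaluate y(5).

-6

y(2) = 2*(-6) + 3*6 = 6
y(3) = 2*6 + 3*(-6) = -6
y(4) = 2*(-6) + 3*6 = 6
y(5) = 2*6 + 3*(-6) = -6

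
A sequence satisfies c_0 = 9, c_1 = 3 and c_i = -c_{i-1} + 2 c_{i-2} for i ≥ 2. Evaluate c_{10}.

c_2 = -3 + 2·9 = 15
c_3 = -15 + 2·3 = -9
c_4 = -(-9) + 2·15 = 39
c_5 = -39 + 2·(-9) = -57
c_6 = -(-57) + 2·39 = 135
c_7 = -135 + 2·(-57) = -249
c_8 = -(-249) + 2·135 = 519
c_9 = -519 + 2·(-249) = -1017
c_{10} = -(-1017) + 2·519 = 2055

2055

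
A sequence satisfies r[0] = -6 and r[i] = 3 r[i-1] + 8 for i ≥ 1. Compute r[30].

-411782264189302

The fixed point is 8/(1 - 3) = -4, so r[i] + 4 = 3(r[i-1] + 4).
Hence r[i] = -2·3^i - 4.
r[30] = -2·3^{30} - 4 = -2·205891132094649 - 4 = -411782264189302.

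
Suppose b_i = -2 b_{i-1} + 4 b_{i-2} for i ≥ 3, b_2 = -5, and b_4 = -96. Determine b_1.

7

Let b_1 = y.
b_3 = 10 + 4y
b_4 = -40 - 8y
So -40 - 8y = -96, giving y = 7.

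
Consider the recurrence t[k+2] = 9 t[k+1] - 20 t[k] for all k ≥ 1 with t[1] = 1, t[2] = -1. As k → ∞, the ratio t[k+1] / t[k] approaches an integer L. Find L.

5

The characteristic equation is r^2 - 9r + 20 = 0, which factors as (r - 5)(r - 4) = 0.
So the roots are 5 and 4. Since |5| > |4| and the coefficient of 5^k is non-zero, the ratio tends to 5.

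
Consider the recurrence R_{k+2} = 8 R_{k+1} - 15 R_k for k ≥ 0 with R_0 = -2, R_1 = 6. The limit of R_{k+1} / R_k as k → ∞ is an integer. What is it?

5

The characteristic equation is r^2 - 8r + 15 = 0, which factors as (r - 5)(r - 3) = 0.
So the roots are 5 and 3. Since |5| > |3| and the coefficient of 5^k is non-zero, the ratio tends to 5.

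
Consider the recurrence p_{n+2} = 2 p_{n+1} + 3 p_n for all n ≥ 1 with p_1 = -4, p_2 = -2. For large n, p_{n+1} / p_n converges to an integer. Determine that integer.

The characteristic equation is r^2 - 2r - 3 = 0, which factors as (r - 3)(r + 1) = 0.
So the roots are 3 and -1. Since |3| > |-1| and the coefficient of 3^n is non-zero, the ratio tends to 3.

3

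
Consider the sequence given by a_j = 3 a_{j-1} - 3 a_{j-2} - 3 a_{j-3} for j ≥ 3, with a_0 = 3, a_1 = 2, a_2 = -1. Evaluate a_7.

a_3 = 3(-1) - 3(2) - 3(3) = -18
a_4 = 3(-18) - 3(-1) - 3(2) = -57
a_5 = 3(-57) - 3(-18) - 3(-1) = -114
a_6 = 3(-114) - 3(-57) - 3(-18) = -117
a_7 = 3(-117) - 3(-114) - 3(-57) = 162

162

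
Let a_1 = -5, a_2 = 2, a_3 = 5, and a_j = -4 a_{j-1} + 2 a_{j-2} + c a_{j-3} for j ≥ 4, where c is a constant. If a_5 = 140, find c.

a_4 = -16 - 5c
a_5 = 74 + 22c
So 74 + 22c = 140, giving c = 3.

3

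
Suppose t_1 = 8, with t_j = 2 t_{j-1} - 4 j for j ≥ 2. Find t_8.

t_2 = 2*8 - 8 = 8
t_3 = 2*8 - 12 = 4
t_4 = 2*4 - 16 = -8
t_5 = 2*(-8) - 20 = -36
t_6 = 2*(-36) - 24 = -96
t_7 = 2*(-96) - 28 = -220
t_8 = 2*(-220) - 32 = -472

-472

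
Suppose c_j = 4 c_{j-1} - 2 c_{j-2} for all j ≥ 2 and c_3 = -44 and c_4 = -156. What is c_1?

2

Rearranging, c_{j-2} = (c_j - 4 c_{j-1}) / -2.
c_2 = (-156 - 4*(-44)) / -2 = 20/-2 = -10
c_1 = (-44 - 4*(-10)) / -2 = -4/-2 = 2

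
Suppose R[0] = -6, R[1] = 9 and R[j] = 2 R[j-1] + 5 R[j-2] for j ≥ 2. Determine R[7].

441

R[2] = 2·9 + 5·(-6) = -12
R[3] = 2·(-12) + 5·9 = 21
R[4] = 2·21 + 5·(-12) = -18
R[5] = 2·(-18) + 5·21 = 69
R[6] = 2·69 + 5·(-18) = 48
R[7] = 2·48 + 5·69 = 441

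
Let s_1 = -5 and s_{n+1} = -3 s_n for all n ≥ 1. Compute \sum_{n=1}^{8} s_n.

8200

s_2 = -3(-5) = 15
s_3 = -3(15) = -45
s_4 = -3(-45) = 135
s_5 = -3(135) = -405
s_6 = -3(-405) = 1215
s_7 = -3(1215) = -3645
s_8 = -3(-3645) = 10935
Sum = (-5) + 15 + (-45) + 135 + (-405) + 1215 + (-3645) + 10935 = 8200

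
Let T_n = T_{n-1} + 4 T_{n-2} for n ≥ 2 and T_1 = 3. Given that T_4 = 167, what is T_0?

7

Let T_0 = w.
T_2 = 3 + 4w
T_3 = 15 + 4w
T_4 = 27 + 20w
So 27 + 20w = 167, giving w = 7.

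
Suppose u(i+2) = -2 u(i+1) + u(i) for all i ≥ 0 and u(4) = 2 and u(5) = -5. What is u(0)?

-2

Rearranging, u(i-2) = u(i) + 2 u(i-1).
u(3) = -5 + 2(2) = -1
u(2) = 2 + 2(-1) = 0
u(1) = -1 + 2(0) = -1
u(0) = 0 + 2(-1) = -2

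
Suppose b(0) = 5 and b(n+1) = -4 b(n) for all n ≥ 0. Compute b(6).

b(1) = -4*5 = -20
b(2) = -4*(-20) = 80
b(3) = -4*80 = -320
b(4) = -4*(-320) = 1280
b(5) = -4*1280 = -5120
b(6) = -4*(-5120) = 20480

20480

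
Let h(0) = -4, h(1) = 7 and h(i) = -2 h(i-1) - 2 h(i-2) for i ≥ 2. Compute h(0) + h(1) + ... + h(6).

7

h(2) = -2·7 - 2·(-4) = -6
h(3) = -2·(-6) - 2·7 = -2
h(4) = -2·(-2) - 2·(-6) = 16
h(5) = -2·16 - 2·(-2) = -28
h(6) = -2·(-28) - 2·16 = 24
Sum = (-4) + 7 + (-6) + (-2) + 16 + (-28) + 24 = 7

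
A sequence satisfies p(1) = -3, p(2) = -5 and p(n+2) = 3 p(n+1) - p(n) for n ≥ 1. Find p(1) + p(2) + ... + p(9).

p(3) = 3·(-5) - (-3) = -12
p(4) = 3·(-12) - (-5) = -31
p(5) = 3·(-31) - (-12) = -81
p(6) = 3·(-81) - (-31) = -212
p(7) = 3·(-212) - (-81) = -555
p(8) = 3·(-555) - (-212) = -1453
p(9) = 3·(-1453) - (-555) = -3804
Sum = (-3) + (-5) + (-12) + (-31) + (-81) + (-212) + (-555) + (-1453) + (-3804) = -6156

-6156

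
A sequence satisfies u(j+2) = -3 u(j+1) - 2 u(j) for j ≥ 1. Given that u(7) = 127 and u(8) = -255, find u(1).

Rearranging, u(j-2) = (u(j) + 3 u(j-1)) / -2.
u(6) = (-255 + 3*127) / -2 = 126/-2 = -63
u(5) = (127 + 3*(-63)) / -2 = -62/-2 = 31
u(4) = (-63 + 3*31) / -2 = 30/-2 = -15
u(3) = (31 + 3*(-15)) / -2 = -14/-2 = 7
u(2) = (-15 + 3*7) / -2 = 6/-2 = -3
u(1) = (7 + 3*(-3)) / -2 = -2/-2 = 1

1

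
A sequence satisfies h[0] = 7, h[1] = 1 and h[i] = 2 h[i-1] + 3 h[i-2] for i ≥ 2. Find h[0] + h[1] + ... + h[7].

6560

h[2] = 2*1 + 3*7 = 23
h[3] = 2*23 + 3*1 = 49
h[4] = 2*49 + 3*23 = 167
h[5] = 2*167 + 3*49 = 481
h[6] = 2*481 + 3*167 = 1463
h[7] = 2*1463 + 3*481 = 4369
Sum = 7 + 1 + 23 + 49 + 167 + 481 + 1463 + 4369 = 6560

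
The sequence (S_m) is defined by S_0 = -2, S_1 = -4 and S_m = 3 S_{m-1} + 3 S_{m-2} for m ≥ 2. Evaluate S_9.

-197154

S_2 = 3(-4) + 3(-2) = -18
S_3 = 3(-18) + 3(-4) = -66
S_4 = 3(-66) + 3(-18) = -252
S_5 = 3(-252) + 3(-66) = -954
S_6 = 3(-954) + 3(-252) = -3618
S_7 = 3(-3618) + 3(-954) = -13716
S_8 = 3(-13716) + 3(-3618) = -52002
S_9 = 3(-52002) + 3(-13716) = -197154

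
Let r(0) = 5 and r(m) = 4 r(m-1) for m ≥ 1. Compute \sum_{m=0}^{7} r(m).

109225

r(1) = 4·5 = 20
r(2) = 4·20 = 80
r(3) = 4·80 = 320
r(4) = 4·320 = 1280
r(5) = 4·1280 = 5120
r(6) = 4·5120 = 20480
r(7) = 4·20480 = 81920
Sum = 5 + 20 + 80 + 320 + 1280 + 5120 + 20480 + 81920 = 109225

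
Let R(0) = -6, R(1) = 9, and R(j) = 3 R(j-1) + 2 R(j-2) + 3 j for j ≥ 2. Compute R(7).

R(2) = 3·9 + 2·(-6) + 6 = 21
R(3) = 3·21 + 2·9 + 9 = 90
R(4) = 3·90 + 2·21 + 12 = 324
R(5) = 3·324 + 2·90 + 15 = 1167
R(6) = 3·1167 + 2·324 + 18 = 4167
R(7) = 3·4167 + 2·1167 + 21 = 14856

14856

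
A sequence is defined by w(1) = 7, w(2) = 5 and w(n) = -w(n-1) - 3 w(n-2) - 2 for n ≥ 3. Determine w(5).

w(3) = -5 - 3(7) - 2 = -28
w(4) = -(-28) - 3(5) - 2 = 11
w(5) = -11 - 3(-28) - 2 = 71

71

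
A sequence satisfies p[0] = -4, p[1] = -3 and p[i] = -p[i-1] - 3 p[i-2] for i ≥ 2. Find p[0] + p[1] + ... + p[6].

80

p[2] = -(-3) - 3·(-4) = 15
p[3] = -15 - 3·(-3) = -6
p[4] = -(-6) - 3·15 = -39
p[5] = -(-39) - 3·(-6) = 57
p[6] = -57 - 3·(-39) = 60
Sum = (-4) + (-3) + 15 + (-6) + (-39) + 57 + 60 = 80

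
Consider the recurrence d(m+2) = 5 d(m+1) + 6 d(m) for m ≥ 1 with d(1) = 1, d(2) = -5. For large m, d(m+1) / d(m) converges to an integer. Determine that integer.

The characteristic equation is r^2 - 5r - 6 = 0, which factors as (r - 6)(r + 1) = 0.
So the roots are 6 and -1. Since |6| > |-1| and the coefficient of 6^m is non-zero, the ratio tends to 6.

6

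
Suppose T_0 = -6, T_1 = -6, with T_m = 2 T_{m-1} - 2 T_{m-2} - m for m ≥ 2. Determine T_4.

10

T_2 = 2(-6) - 2(-6) - 2 = -2
T_3 = 2(-2) - 2(-6) - 3 = 5
T_4 = 2(5) - 2(-2) - 4 = 10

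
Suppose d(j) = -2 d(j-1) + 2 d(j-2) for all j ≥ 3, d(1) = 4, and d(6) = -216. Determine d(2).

-2

Let d(2) = x.
d(3) = 8 - 2x
d(4) = -16 + 6x
d(5) = 48 - 16x
d(6) = -128 + 44x
So -128 + 44x = -216, giving x = -2.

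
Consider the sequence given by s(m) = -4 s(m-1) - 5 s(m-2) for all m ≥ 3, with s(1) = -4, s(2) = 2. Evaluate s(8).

-938

s(3) = -4*2 - 5*(-4) = 12
s(4) = -4*12 - 5*2 = -58
s(5) = -4*(-58) - 5*12 = 172
s(6) = -4*172 - 5*(-58) = -398
s(7) = -4*(-398) - 5*172 = 732
s(8) = -4*732 - 5*(-398) = -938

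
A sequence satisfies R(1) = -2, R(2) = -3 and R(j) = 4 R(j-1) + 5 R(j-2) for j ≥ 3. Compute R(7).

R(3) = 4(-3) + 5(-2) = -22
R(4) = 4(-22) + 5(-3) = -103
R(5) = 4(-103) + 5(-22) = -522
R(6) = 4(-522) + 5(-103) = -2603
R(7) = 4(-2603) + 5(-522) = -13022

-13022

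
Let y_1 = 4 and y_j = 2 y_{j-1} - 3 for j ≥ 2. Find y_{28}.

The fixed point is -3/(1 - 2) = 3, so y_j - 3 = 2(y_{j-1} - 3).
Hence y_j = 1·2^{j-1} + 3.
y_{28} = 1·2^{27} + 3 = 1·134217728 + 3 = 134217731.

134217731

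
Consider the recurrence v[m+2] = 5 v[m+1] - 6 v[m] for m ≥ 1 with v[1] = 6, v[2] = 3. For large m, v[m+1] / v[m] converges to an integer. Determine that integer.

3

The characteristic equation is r^2 - 5r + 6 = 0, which factors as (r - 3)(r - 2) = 0.
So the roots are 3 and 2. Since |3| > |2| and the coefficient of 3^m is non-zero, the ratio tends to 3.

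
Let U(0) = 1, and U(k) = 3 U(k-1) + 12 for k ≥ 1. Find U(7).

15303

U(1) = 3·1 + 12 = 15
U(2) = 3·15 + 12 = 57
U(3) = 3·57 + 12 = 183
U(4) = 3·183 + 12 = 561
U(5) = 3·561 + 12 = 1695
U(6) = 3·1695 + 12 = 5097
U(7) = 3·5097 + 12 = 15303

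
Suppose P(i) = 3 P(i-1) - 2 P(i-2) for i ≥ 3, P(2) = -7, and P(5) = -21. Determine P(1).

Let P(1) = v.
P(3) = -21 - 2v
P(4) = -49 - 6v
P(5) = -105 - 14v
So -105 - 14v = -21, giving v = -6.

-6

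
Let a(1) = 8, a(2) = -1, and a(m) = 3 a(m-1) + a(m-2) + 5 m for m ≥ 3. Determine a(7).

3182

a(3) = 3*(-1) + 8 + 15 = 20
a(4) = 3*20 + (-1) + 20 = 79
a(5) = 3*79 + 20 + 25 = 282
a(6) = 3*282 + 79 + 30 = 955
a(7) = 3*955 + 282 + 35 = 3182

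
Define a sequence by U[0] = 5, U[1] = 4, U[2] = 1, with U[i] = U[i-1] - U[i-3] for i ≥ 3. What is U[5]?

-9

U[3] = 1 - 5 = -4
U[4] = (-4) - 4 = -8
U[5] = (-8) - 1 = -9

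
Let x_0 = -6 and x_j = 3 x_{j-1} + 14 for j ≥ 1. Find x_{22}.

The fixed point is 14/(1 - 3) = -7, so x_j + 7 = 3(x_{j-1} + 7).
Hence x_j = 1·3^j - 7.
x_{22} = 1·3^{22} - 7 = 1·31381059609 - 7 = 31381059602.

31381059602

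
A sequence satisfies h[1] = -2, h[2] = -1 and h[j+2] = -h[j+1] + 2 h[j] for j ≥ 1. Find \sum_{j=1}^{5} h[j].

-12

h[3] = -(-1) + 2(-2) = -3
h[4] = -(-3) + 2(-1) = 1
h[5] = -1 + 2(-3) = -7
Sum = (-2) + (-1) + (-3) + 1 + (-7) = -12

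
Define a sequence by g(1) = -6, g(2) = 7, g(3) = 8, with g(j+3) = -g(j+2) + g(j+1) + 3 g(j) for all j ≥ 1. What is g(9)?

-162

g(4) = -8 + 7 + 3·(-6) = -19
g(5) = -(-19) + 8 + 3·7 = 48
g(6) = -48 + (-19) + 3·8 = -43
g(7) = -(-43) + 48 + 3·(-19) = 34
g(8) = -34 + (-43) + 3·48 = 67
g(9) = -67 + 34 + 3·(-43) = -162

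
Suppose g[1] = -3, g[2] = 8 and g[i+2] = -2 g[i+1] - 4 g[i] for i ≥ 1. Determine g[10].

-1536

g[3] = -2(8) - 4(-3) = -4
g[4] = -2(-4) - 4(8) = -24
g[5] = -2(-24) - 4(-4) = 64
g[6] = -2(64) - 4(-24) = -32
g[7] = -2(-32) - 4(64) = -192
g[8] = -2(-192) - 4(-32) = 512
g[9] = -2(512) - 4(-192) = -256
g[10] = -2(-256) - 4(512) = -1536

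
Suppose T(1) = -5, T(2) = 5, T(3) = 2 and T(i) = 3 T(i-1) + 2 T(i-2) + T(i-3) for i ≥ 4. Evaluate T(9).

7171

T(4) = 3(2) + 2(5) + (-5) = 11
T(5) = 3(11) + 2(2) + 5 = 42
T(6) = 3(42) + 2(11) + 2 = 150
T(7) = 3(150) + 2(42) + 11 = 545
T(8) = 3(545) + 2(150) + 42 = 1977
T(9) = 3(1977) + 2(545) + 150 = 7171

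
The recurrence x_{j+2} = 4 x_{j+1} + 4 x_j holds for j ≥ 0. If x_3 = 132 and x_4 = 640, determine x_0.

Rearranging, x_{j-2} = (x_j - 4 x_{j-1}) / 4.
x_2 = (640 - 4(132)) / 4 = 112/4 = 28
x_1 = (132 - 4(28)) / 4 = 20/4 = 5
x_0 = (28 - 4(5)) / 4 = 8/4 = 2

2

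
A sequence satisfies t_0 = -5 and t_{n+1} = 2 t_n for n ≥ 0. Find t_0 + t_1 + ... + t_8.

t_1 = 2·(-5) = -10
t_2 = 2·(-10) = -20
t_3 = 2·(-20) = -40
t_4 = 2·(-40) = -80
t_5 = 2·(-80) = -160
t_6 = 2·(-160) = -320
t_7 = 2·(-320) = -640
t_8 = 2·(-640) = -1280
Sum = (-5) + (-10) + (-20) + (-40) + (-80) + (-160) + (-320) + (-640) + (-1280) = -2555

-2555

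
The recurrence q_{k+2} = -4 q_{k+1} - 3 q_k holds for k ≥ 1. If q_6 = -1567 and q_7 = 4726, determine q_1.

-6

Rearranging, q_{k-2} = (q_k + 4 q_{k-1}) / -3.
q_5 = (4726 + 4(-1567)) / -3 = -1542/-3 = 514
q_4 = (-1567 + 4(514)) / -3 = 489/-3 = -163
q_3 = (514 + 4(-163)) / -3 = -138/-3 = 46
q_2 = (-163 + 4(46)) / -3 = 21/-3 = -7
q_1 = (46 + 4(-7)) / -3 = 18/-3 = -6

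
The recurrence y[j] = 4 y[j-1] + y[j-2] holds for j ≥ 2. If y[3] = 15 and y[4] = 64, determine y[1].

Rearranging, y[j-2] = y[j] - 4 y[j-1].
y[2] = 64 - 4·15 = 4
y[1] = 15 - 4·4 = -1

-1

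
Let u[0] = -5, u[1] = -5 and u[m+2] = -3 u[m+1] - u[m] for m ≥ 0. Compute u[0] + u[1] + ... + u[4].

u[2] = -3*(-5) - (-5) = 20
u[3] = -3*20 - (-5) = -55
u[4] = -3*(-55) - 20 = 145
Sum = (-5) + (-5) + 20 + (-55) + 145 = 100

100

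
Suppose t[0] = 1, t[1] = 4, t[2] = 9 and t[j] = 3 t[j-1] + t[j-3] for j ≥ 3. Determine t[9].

t[3] = 3·9 + 1 = 28
t[4] = 3·28 + 4 = 88
t[5] = 3·88 + 9 = 273
t[6] = 3·273 + 28 = 847
t[7] = 3·847 + 88 = 2629
t[8] = 3·2629 + 273 = 8160
t[9] = 3·8160 + 847 = 25327

25327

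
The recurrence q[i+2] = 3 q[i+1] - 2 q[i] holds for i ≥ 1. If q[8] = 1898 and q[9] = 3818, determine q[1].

Rearranging, q[i-2] = (q[i] - 3 q[i-1]) / -2.
q[7] = (3818 - 3·1898) / -2 = -1876/-2 = 938
q[6] = (1898 - 3·938) / -2 = -916/-2 = 458
q[5] = (938 - 3·458) / -2 = -436/-2 = 218
q[4] = (458 - 3·218) / -2 = -196/-2 = 98
q[3] = (218 - 3·98) / -2 = -76/-2 = 38
q[2] = (98 - 3·38) / -2 = -16/-2 = 8
q[1] = (38 - 3·8) / -2 = 14/-2 = -7

-7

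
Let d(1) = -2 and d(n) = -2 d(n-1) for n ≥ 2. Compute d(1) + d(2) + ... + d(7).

-86

d(2) = -2(-2) = 4
d(3) = -2(4) = -8
d(4) = -2(-8) = 16
d(5) = -2(16) = -32
d(6) = -2(-32) = 64
d(7) = -2(64) = -128
Sum = (-2) + 4 + (-8) + 16 + (-32) + 64 + (-128) = -86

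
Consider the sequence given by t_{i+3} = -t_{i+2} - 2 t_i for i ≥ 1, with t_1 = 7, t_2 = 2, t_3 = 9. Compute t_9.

t_4 = -9 - 2·7 = -23
t_5 = -(-23) - 2·2 = 19
t_6 = -19 - 2·9 = -37
t_7 = -(-37) - 2·(-23) = 83
t_8 = -83 - 2·19 = -121
t_9 = -(-121) - 2·(-37) = 195

195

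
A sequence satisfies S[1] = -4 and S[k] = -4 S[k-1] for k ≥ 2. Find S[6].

4096

S[2] = -4*(-4) = 16
S[3] = -4*16 = -64
S[4] = -4*(-64) = 256
S[5] = -4*256 = -1024
S[6] = -4*(-1024) = 4096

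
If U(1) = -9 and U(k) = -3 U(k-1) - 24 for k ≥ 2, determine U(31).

The fixed point is -24/(1 + 3) = -6, so U(k) + 6 = -3(U(k-1) + 6).
Hence U(k) = -3·(-3)^{k-1} - 6.
U(31) = -3·(-3)^{30} - 6 = -3·205891132094649 - 6 = -617673396283953.

-617673396283953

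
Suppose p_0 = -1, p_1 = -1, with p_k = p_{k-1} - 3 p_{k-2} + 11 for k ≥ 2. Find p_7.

167

p_2 = (-1) - 3(-1) + 11 = 13
p_3 = 13 - 3(-1) + 11 = 27
p_4 = 27 - 3(13) + 11 = -1
p_5 = (-1) - 3(27) + 11 = -71
p_6 = (-71) - 3(-1) + 11 = -57
p_7 = (-57) - 3(-71) + 11 = 167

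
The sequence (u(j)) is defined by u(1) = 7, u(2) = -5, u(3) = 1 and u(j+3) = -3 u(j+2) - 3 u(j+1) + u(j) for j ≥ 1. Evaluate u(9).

u(4) = -3·1 - 3·(-5) + 7 = 19
u(5) = -3·19 - 3·1 + (-5) = -65
u(6) = -3·(-65) - 3·19 + 1 = 139
u(7) = -3·139 - 3·(-65) + 19 = -203
u(8) = -3·(-203) - 3·139 + (-65) = 127
u(9) = -3·127 - 3·(-203) + 139 = 367

367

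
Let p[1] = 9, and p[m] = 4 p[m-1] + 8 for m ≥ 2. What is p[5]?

p[2] = 4·9 + 8 = 44
p[3] = 4·44 + 8 = 184
p[4] = 4·184 + 8 = 744
p[5] = 4·744 + 8 = 2984

2984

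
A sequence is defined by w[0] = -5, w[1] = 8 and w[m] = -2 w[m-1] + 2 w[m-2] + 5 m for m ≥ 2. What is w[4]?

w[2] = -2·8 + 2·(-5) + 10 = -16
w[3] = -2·(-16) + 2·8 + 15 = 63
w[4] = -2·63 + 2·(-16) + 20 = -138

-138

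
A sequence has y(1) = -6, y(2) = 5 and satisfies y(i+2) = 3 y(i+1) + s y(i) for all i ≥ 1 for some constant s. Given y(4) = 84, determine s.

-3

y(3) = 15 - 6s
y(4) = 45 - 13s
So 45 - 13s = 84, giving s = -3.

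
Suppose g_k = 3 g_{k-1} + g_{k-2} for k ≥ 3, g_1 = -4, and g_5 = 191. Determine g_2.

Let g_2 = x.
g_3 = -4 + 3x
g_4 = -12 + 10x
g_5 = -40 + 33x
So -40 + 33x = 191, giving x = 7.

7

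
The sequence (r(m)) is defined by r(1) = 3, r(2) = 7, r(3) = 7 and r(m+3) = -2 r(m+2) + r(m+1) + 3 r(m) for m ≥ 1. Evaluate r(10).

-335

r(4) = -2(7) + 7 + 3(3) = 2
r(5) = -2(2) + 7 + 3(7) = 24
r(6) = -2(24) + 2 + 3(7) = -25
r(7) = -2(-25) + 24 + 3(2) = 80
r(8) = -2(80) + (-25) + 3(24) = -113
r(9) = -2(-113) + 80 + 3(-25) = 231
r(10) = -2(231) + (-113) + 3(80) = -335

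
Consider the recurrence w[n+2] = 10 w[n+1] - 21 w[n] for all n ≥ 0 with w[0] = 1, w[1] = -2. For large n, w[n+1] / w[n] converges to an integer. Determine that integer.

The characteristic equation is r^2 - 10r + 21 = 0, which factors as (r - 7)(r - 3) = 0.
So the roots are 7 and 3. Since |7| > |3| and the coefficient of 7^n is non-zero, the ratio tends to 7.

7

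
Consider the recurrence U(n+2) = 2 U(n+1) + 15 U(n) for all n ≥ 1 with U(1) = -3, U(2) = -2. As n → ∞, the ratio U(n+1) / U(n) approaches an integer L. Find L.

5

The characteristic equation is r^2 - 2r - 15 = 0, which factors as (r - 5)(r + 3) = 0.
So the roots are 5 and -3. Since |5| > |-3| and the coefficient of 5^n is non-zero, the ratio tends to 5.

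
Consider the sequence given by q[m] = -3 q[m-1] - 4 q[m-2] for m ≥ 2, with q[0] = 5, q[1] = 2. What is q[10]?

-2954

q[2] = -3*2 - 4*5 = -26
q[3] = -3*(-26) - 4*2 = 70
q[4] = -3*70 - 4*(-26) = -106
q[5] = -3*(-106) - 4*70 = 38
q[6] = -3*38 - 4*(-106) = 310
q[7] = -3*310 - 4*38 = -1082
q[8] = -3*(-1082) - 4*310 = 2006
q[9] = -3*2006 - 4*(-1082) = -1690
q[10] = -3*(-1690) - 4*2006 = -2954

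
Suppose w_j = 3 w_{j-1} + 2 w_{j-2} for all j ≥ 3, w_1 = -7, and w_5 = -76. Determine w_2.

Let w_2 = v.
w_3 = -14 + 3v
w_4 = -42 + 11v
w_5 = -154 + 39v
So -154 + 39v = -76, giving v = 2.

2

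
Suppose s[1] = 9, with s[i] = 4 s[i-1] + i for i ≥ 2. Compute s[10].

2563182

s[2] = 4(9) + 2 = 38
s[3] = 4(38) + 3 = 155
s[4] = 4(155) + 4 = 624
s[5] = 4(624) + 5 = 2501
s[6] = 4(2501) + 6 = 10010
s[7] = 4(10010) + 7 = 40047
s[8] = 4(40047) + 8 = 160196
s[9] = 4(160196) + 9 = 640793
s[10] = 4(640793) + 10 = 2563182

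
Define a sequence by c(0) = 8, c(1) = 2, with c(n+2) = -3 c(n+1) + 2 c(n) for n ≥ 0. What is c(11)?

-707018

c(2) = -3·2 + 2·8 = 10
c(3) = -3·10 + 2·2 = -26
c(4) = -3·(-26) + 2·10 = 98
c(5) = -3·98 + 2·(-26) = -346
c(6) = -3·(-346) + 2·98 = 1234
c(7) = -3·1234 + 2·(-346) = -4394
c(8) = -3·(-4394) + 2·1234 = 15650
c(9) = -3·15650 + 2·(-4394) = -55738
c(10) = -3·(-55738) + 2·15650 = 198514
c(11) = -3·198514 + 2·(-55738) = -707018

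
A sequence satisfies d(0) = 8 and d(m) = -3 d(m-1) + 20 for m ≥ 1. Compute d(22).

The fixed point is 20/(1 + 3) = 5, so d(m) - 5 = -3(d(m-1) - 5).
Hence d(m) = 3·(-3)^m + 5.
d(22) = 3·(-3)^{22} + 5 = 3·31381059609 + 5 = 94143178832.

94143178832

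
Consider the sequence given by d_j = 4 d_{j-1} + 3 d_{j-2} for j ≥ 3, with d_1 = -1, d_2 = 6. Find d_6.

2190

d_3 = 4*6 + 3*(-1) = 21
d_4 = 4*21 + 3*6 = 102
d_5 = 4*102 + 3*21 = 471
d_6 = 4*471 + 3*102 = 2190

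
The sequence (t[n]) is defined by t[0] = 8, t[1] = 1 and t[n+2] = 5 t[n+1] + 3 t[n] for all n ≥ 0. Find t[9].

4317916

t[2] = 5*1 + 3*8 = 29
t[3] = 5*29 + 3*1 = 148
t[4] = 5*148 + 3*29 = 827
t[5] = 5*827 + 3*148 = 4579
t[6] = 5*4579 + 3*827 = 25376
t[7] = 5*25376 + 3*4579 = 140617
t[8] = 5*140617 + 3*25376 = 779213
t[9] = 5*779213 + 3*140617 = 4317916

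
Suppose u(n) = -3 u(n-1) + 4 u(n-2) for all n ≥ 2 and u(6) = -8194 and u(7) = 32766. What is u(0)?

Rearranging, u(n-2) = (u(n) + 3 u(n-1)) / 4.
u(5) = (32766 + 3·(-8194)) / 4 = 8184/4 = 2046
u(4) = (-8194 + 3·2046) / 4 = -2056/4 = -514
u(3) = (2046 + 3·(-514)) / 4 = 504/4 = 126
u(2) = (-514 + 3·126) / 4 = -136/4 = -34
u(1) = (126 + 3·(-34)) / 4 = 24/4 = 6
u(0) = (-34 + 3·6) / 4 = -16/4 = -4

-4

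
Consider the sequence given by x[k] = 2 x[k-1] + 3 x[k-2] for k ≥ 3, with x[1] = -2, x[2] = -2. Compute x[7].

-730

x[3] = 2·(-2) + 3·(-2) = -10
x[4] = 2·(-10) + 3·(-2) = -26
x[5] = 2·(-26) + 3·(-10) = -82
x[6] = 2·(-82) + 3·(-26) = -242
x[7] = 2·(-242) + 3·(-82) = -730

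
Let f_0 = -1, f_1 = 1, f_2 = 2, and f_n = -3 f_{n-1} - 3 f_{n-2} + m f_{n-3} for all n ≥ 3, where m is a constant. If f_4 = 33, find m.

3

f_3 = -9 - m
f_4 = 21 + 4m
So 21 + 4m = 33, giving m = 3.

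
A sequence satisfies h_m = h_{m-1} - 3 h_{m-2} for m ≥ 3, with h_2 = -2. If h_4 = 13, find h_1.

Let h_1 = y.
h_3 = -2 - 3y
h_4 = 4 - 3y
So 4 - 3y = 13, giving y = -3.

-3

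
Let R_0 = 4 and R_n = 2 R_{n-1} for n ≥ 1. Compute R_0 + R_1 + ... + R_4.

R_1 = 2·4 = 8
R_2 = 2·8 = 16
R_3 = 2·16 = 32
R_4 = 2·32 = 64
Sum = 4 + 8 + 16 + 32 + 64 = 124

124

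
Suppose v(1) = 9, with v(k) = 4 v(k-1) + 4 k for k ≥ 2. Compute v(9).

v(2) = 4(9) + 8 = 44
v(3) = 4(44) + 12 = 188
v(4) = 4(188) + 16 = 768
v(5) = 4(768) + 20 = 3092
v(6) = 4(3092) + 24 = 12392
v(7) = 4(12392) + 28 = 49596
v(8) = 4(49596) + 32 = 198416
v(9) = 4(198416) + 36 = 793700

793700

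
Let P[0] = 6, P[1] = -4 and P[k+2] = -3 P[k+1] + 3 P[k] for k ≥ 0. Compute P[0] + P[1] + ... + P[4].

326

P[2] = -3*(-4) + 3*6 = 30
P[3] = -3*30 + 3*(-4) = -102
P[4] = -3*(-102) + 3*30 = 396
Sum = 6 + (-4) + 30 + (-102) + 396 = 326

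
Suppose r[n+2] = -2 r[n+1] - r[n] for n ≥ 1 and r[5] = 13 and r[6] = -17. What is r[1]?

-3

Rearranging, r[n-2] = -(r[n] + 2 r[n-1]).
r[4] = -(-17 + 2·13) = -9
r[3] = -(13 + 2·(-9)) = 5
r[2] = -(-9 + 2·5) = -1
r[1] = -(5 + 2·(-1)) = -3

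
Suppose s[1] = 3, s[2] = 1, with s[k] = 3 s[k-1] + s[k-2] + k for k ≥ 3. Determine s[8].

s[3] = 3*1 + 3 + 3 = 9
s[4] = 3*9 + 1 + 4 = 32
s[5] = 3*32 + 9 + 5 = 110
s[6] = 3*110 + 32 + 6 = 368
s[7] = 3*368 + 110 + 7 = 1221
s[8] = 3*1221 + 368 + 8 = 4039

4039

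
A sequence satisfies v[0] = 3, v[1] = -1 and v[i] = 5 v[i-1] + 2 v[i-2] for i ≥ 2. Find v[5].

v[2] = 5*(-1) + 2*3 = 1
v[3] = 5*1 + 2*(-1) = 3
v[4] = 5*3 + 2*1 = 17
v[5] = 5*17 + 2*3 = 91

91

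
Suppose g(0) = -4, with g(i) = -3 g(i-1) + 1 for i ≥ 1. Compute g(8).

-27884

g(1) = -3·(-4) + 1 = 13
g(2) = -3·13 + 1 = -38
g(3) = -3·(-38) + 1 = 115
g(4) = -3·115 + 1 = -344
g(5) = -3·(-344) + 1 = 1033
g(6) = -3·1033 + 1 = -3098
g(7) = -3·(-3098) + 1 = 9295
g(8) = -3·9295 + 1 = -27884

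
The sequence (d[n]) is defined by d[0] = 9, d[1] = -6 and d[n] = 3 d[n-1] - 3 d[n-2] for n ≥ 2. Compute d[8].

d[2] = 3*(-6) - 3*9 = -45
d[3] = 3*(-45) - 3*(-6) = -117
d[4] = 3*(-117) - 3*(-45) = -216
d[5] = 3*(-216) - 3*(-117) = -297
d[6] = 3*(-297) - 3*(-216) = -243
d[7] = 3*(-243) - 3*(-297) = 162
d[8] = 3*162 - 3*(-243) = 1215

1215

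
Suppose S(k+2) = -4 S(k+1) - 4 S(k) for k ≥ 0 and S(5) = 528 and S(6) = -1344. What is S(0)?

Rearranging, S(k-2) = (S(k) + 4 S(k-1)) / -4.
S(4) = (-1344 + 4*528) / -4 = 768/-4 = -192
S(3) = (528 + 4*(-192)) / -4 = -240/-4 = 60
S(2) = (-192 + 4*60) / -4 = 48/-4 = -12
S(1) = (60 + 4*(-12)) / -4 = 12/-4 = -3
S(0) = (-12 + 4*(-3)) / -4 = -24/-4 = 6

6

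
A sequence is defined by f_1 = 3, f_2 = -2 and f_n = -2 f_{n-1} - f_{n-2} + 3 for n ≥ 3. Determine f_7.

f_3 = -2·(-2) - 3 + 3 = 4
f_4 = -2·4 - (-2) + 3 = -3
f_5 = -2·(-3) - 4 + 3 = 5
f_6 = -2·5 - (-3) + 3 = -4
f_7 = -2·(-4) - 5 + 3 = 6

6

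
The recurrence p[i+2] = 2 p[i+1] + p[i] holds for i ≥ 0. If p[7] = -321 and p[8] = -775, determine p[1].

1

Rearranging, p[i-2] = p[i] - 2 p[i-1].
p[6] = -775 - 2(-321) = -133
p[5] = -321 - 2(-133) = -55
p[4] = -133 - 2(-55) = -23
p[3] = -55 - 2(-23) = -9
p[2] = -23 - 2(-9) = -5
p[1] = -9 - 2(-5) = 1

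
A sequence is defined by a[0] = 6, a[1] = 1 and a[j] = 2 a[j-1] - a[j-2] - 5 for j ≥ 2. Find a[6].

a[2] = 2(1) - 6 - 5 = -9
a[3] = 2(-9) - 1 - 5 = -24
a[4] = 2(-24) - (-9) - 5 = -44
a[5] = 2(-44) - (-24) - 5 = -69
a[6] = 2(-69) - (-44) - 5 = -99

-99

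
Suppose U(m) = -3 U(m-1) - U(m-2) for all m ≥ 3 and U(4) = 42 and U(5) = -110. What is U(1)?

Rearranging, U(m-2) = -(U(m) + 3 U(m-1)).
U(3) = -(-110 + 3*42) = -16
U(2) = -(42 + 3*(-16)) = 6
U(1) = -(-16 + 3*6) = -2

-2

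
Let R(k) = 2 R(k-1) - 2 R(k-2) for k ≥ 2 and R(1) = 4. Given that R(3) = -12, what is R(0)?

5

Let R(0) = y.
R(2) = 8 - 2y
R(3) = 8 - 4y
So 8 - 4y = -12, giving y = 5.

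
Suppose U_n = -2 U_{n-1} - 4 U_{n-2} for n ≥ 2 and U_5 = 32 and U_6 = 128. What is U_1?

Rearranging, U_{n-2} = (U_n + 2 U_{n-1}) / -4.
U_4 = (128 + 2*32) / -4 = 192/-4 = -48
U_3 = (32 + 2*(-48)) / -4 = -64/-4 = 16
U_2 = (-48 + 2*16) / -4 = -16/-4 = 4
U_1 = (16 + 2*4) / -4 = 24/-4 = -6

-6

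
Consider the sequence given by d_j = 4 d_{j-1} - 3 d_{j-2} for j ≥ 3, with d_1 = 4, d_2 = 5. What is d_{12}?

d_3 = 4·5 - 3·4 = 8
d_4 = 4·8 - 3·5 = 17
d_5 = 4·17 - 3·8 = 44
d_6 = 4·44 - 3·17 = 125
d_7 = 4·125 - 3·44 = 368
d_8 = 4·368 - 3·125 = 1097
d_9 = 4·1097 - 3·368 = 3284
d_{10} = 4·3284 - 3·1097 = 9845
d_{11} = 4·9845 - 3·3284 = 29528
d_{12} = 4·29528 - 3·9845 = 88577

88577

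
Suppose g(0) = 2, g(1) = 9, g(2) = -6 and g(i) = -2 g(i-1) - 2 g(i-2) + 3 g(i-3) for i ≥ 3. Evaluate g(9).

1536

g(3) = -2(-6) - 2(9) + 3(2) = 0
g(4) = -2(0) - 2(-6) + 3(9) = 39
g(5) = -2(39) - 2(0) + 3(-6) = -96
g(6) = -2(-96) - 2(39) + 3(0) = 114
g(7) = -2(114) - 2(-96) + 3(39) = 81
g(8) = -2(81) - 2(114) + 3(-96) = -678
g(9) = -2(-678) - 2(81) + 3(114) = 1536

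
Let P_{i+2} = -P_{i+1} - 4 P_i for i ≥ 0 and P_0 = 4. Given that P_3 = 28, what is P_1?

-4

Let P_1 = v.
P_2 = -16 - v
P_3 = 16 - 3v
So 16 - 3v = 28, giving v = -4.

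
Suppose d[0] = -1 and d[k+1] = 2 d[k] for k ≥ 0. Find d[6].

-64

d[1] = 2·(-1) = -2
d[2] = 2·(-2) = -4
d[3] = 2·(-4) = -8
d[4] = 2·(-8) = -16
d[5] = 2·(-16) = -32
d[6] = 2·(-32) = -64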